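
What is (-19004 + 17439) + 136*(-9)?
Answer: -2789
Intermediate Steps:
(-19004 + 17439) + 136*(-9) = -1565 - 1224 = -2789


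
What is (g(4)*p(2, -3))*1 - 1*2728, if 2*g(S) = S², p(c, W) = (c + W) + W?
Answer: -2760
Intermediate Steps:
p(c, W) = c + 2*W (p(c, W) = (W + c) + W = c + 2*W)
g(S) = S²/2
(g(4)*p(2, -3))*1 - 1*2728 = (((½)*4²)*(2 + 2*(-3)))*1 - 1*2728 = (((½)*16)*(2 - 6))*1 - 2728 = (8*(-4))*1 - 2728 = -32*1 - 2728 = -32 - 2728 = -2760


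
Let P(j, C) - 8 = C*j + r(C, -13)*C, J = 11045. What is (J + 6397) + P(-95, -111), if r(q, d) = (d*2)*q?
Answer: -292351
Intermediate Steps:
r(q, d) = 2*d*q (r(q, d) = (2*d)*q = 2*d*q)
P(j, C) = 8 - 26*C² + C*j (P(j, C) = 8 + (C*j + (2*(-13)*C)*C) = 8 + (C*j + (-26*C)*C) = 8 + (C*j - 26*C²) = 8 + (-26*C² + C*j) = 8 - 26*C² + C*j)
(J + 6397) + P(-95, -111) = (11045 + 6397) + (8 - 26*(-111)² - 111*(-95)) = 17442 + (8 - 26*12321 + 10545) = 17442 + (8 - 320346 + 10545) = 17442 - 309793 = -292351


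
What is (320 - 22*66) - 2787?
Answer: -3919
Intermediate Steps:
(320 - 22*66) - 2787 = (320 - 1452) - 2787 = -1132 - 2787 = -3919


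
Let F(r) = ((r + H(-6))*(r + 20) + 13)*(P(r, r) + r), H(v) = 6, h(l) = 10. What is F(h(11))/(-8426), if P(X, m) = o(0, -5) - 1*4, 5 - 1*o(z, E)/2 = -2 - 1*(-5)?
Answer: -2465/4213 ≈ -0.58509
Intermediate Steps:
o(z, E) = 4 (o(z, E) = 10 - 2*(-2 - 1*(-5)) = 10 - 2*(-2 + 5) = 10 - 2*3 = 10 - 6 = 4)
P(X, m) = 0 (P(X, m) = 4 - 1*4 = 4 - 4 = 0)
F(r) = r*(13 + (6 + r)*(20 + r)) (F(r) = ((r + 6)*(r + 20) + 13)*(0 + r) = ((6 + r)*(20 + r) + 13)*r = (13 + (6 + r)*(20 + r))*r = r*(13 + (6 + r)*(20 + r)))
F(h(11))/(-8426) = (10*(133 + 10² + 26*10))/(-8426) = (10*(133 + 100 + 260))*(-1/8426) = (10*493)*(-1/8426) = 4930*(-1/8426) = -2465/4213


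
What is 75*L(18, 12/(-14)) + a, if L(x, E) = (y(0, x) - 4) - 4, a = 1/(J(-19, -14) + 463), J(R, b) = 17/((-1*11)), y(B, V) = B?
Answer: -3045589/5076 ≈ -600.00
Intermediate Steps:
J(R, b) = -17/11 (J(R, b) = 17/(-11) = 17*(-1/11) = -17/11)
a = 11/5076 (a = 1/(-17/11 + 463) = 1/(5076/11) = 11/5076 ≈ 0.0021671)
L(x, E) = -8 (L(x, E) = (0 - 4) - 4 = -4 - 4 = -8)
75*L(18, 12/(-14)) + a = 75*(-8) + 11/5076 = -600 + 11/5076 = -3045589/5076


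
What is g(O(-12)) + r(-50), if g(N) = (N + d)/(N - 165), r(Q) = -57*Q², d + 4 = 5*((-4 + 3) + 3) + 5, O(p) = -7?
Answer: -6127501/43 ≈ -1.4250e+5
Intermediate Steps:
d = 11 (d = -4 + (5*((-4 + 3) + 3) + 5) = -4 + (5*(-1 + 3) + 5) = -4 + (5*2 + 5) = -4 + (10 + 5) = -4 + 15 = 11)
g(N) = (11 + N)/(-165 + N) (g(N) = (N + 11)/(N - 165) = (11 + N)/(-165 + N))
g(O(-12)) + r(-50) = (11 - 7)/(-165 - 7) - 57*(-50)² = 4/(-172) - 57*2500 = -1/172*4 - 142500 = -1/43 - 142500 = -6127501/43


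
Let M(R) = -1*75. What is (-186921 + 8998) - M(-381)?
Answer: -177848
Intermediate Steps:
M(R) = -75
(-186921 + 8998) - M(-381) = (-186921 + 8998) - 1*(-75) = -177923 + 75 = -177848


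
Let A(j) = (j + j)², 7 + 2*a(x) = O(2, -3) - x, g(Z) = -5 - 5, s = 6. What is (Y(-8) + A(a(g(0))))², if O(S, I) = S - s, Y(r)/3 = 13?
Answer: 1600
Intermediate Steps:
Y(r) = 39 (Y(r) = 3*13 = 39)
g(Z) = -10
O(S, I) = -6 + S (O(S, I) = S - 1*6 = S - 6 = -6 + S)
a(x) = -11/2 - x/2 (a(x) = -7/2 + ((-6 + 2) - x)/2 = -7/2 + (-4 - x)/2 = -7/2 + (-2 - x/2) = -11/2 - x/2)
A(j) = 4*j² (A(j) = (2*j)² = 4*j²)
(Y(-8) + A(a(g(0))))² = (39 + 4*(-11/2 - ½*(-10))²)² = (39 + 4*(-11/2 + 5)²)² = (39 + 4*(-½)²)² = (39 + 4*(¼))² = (39 + 1)² = 40² = 1600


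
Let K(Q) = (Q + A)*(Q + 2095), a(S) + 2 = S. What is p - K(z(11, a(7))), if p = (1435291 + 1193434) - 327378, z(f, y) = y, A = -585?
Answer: 3519347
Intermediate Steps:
a(S) = -2 + S
K(Q) = (-585 + Q)*(2095 + Q) (K(Q) = (Q - 585)*(Q + 2095) = (-585 + Q)*(2095 + Q))
p = 2301347 (p = 2628725 - 327378 = 2301347)
p - K(z(11, a(7))) = 2301347 - (-1225575 + (-2 + 7)**2 + 1510*(-2 + 7)) = 2301347 - (-1225575 + 5**2 + 1510*5) = 2301347 - (-1225575 + 25 + 7550) = 2301347 - 1*(-1218000) = 2301347 + 1218000 = 3519347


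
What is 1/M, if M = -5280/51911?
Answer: -51911/5280 ≈ -9.8316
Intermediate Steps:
M = -5280/51911 (M = -5280*1/51911 = -5280/51911 ≈ -0.10171)
1/M = 1/(-5280/51911) = -51911/5280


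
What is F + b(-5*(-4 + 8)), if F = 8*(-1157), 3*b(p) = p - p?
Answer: -9256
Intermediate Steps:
b(p) = 0 (b(p) = (p - p)/3 = (1/3)*0 = 0)
F = -9256
F + b(-5*(-4 + 8)) = -9256 + 0 = -9256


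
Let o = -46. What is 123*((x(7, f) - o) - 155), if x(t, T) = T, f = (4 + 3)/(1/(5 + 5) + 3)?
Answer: -407007/31 ≈ -13129.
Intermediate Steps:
f = 70/31 (f = 7/(1/10 + 3) = 7/(⅒ + 3) = 7/(31/10) = 7*(10/31) = 70/31 ≈ 2.2581)
123*((x(7, f) - o) - 155) = 123*((70/31 - 1*(-46)) - 155) = 123*((70/31 + 46) - 155) = 123*(1496/31 - 155) = 123*(-3309/31) = -407007/31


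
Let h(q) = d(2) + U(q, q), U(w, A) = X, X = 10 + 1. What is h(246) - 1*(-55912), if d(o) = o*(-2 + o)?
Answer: 55923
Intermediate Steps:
X = 11
U(w, A) = 11
h(q) = 11 (h(q) = 2*(-2 + 2) + 11 = 2*0 + 11 = 0 + 11 = 11)
h(246) - 1*(-55912) = 11 - 1*(-55912) = 11 + 55912 = 55923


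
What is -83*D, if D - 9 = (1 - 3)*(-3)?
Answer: -1245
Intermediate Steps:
D = 15 (D = 9 + (1 - 3)*(-3) = 9 - 2*(-3) = 9 + 6 = 15)
-83*D = -83*15 = -1245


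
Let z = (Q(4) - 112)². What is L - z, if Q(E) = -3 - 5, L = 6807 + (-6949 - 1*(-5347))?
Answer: -9195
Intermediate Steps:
L = 5205 (L = 6807 + (-6949 + 5347) = 6807 - 1602 = 5205)
Q(E) = -8
z = 14400 (z = (-8 - 112)² = (-120)² = 14400)
L - z = 5205 - 1*14400 = 5205 - 14400 = -9195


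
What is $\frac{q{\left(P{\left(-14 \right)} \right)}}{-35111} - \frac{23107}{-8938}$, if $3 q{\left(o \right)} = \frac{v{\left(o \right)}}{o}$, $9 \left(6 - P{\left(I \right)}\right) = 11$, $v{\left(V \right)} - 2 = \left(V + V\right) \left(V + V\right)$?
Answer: $\frac{941863213793}{364347478998} \approx 2.5851$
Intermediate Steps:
$v{\left(V \right)} = 2 + 4 V^{2}$ ($v{\left(V \right)} = 2 + \left(V + V\right) \left(V + V\right) = 2 + 2 V 2 V = 2 + 4 V^{2}$)
$P{\left(I \right)} = \frac{43}{9}$ ($P{\left(I \right)} = 6 - \frac{11}{9} = \frac{43}{9}$)
$q{\left(o \right)} = \frac{2 + 4 o^{2}}{3 o}$ ($q{\left(o \right)} = \frac{\left(2 + 4 o^{2}\right) \frac{1}{o}}{3} = \frac{\frac{1}{o} \left(2 + 4 o^{2}\right)}{3} = \frac{2 + 4 o^{2}}{3 o}$)
$\frac{q{\left(P{\left(-14 \right)} \right)}}{-35111} - \frac{23107}{-8938} = \frac{\frac{2}{3} \frac{1}{\frac{43}{9}} \left(1 + 2 \left(\frac{43}{9}\right)^{2}\right)}{-35111} - \frac{23107}{-8938} = \frac{2}{3} \cdot \frac{9}{43} \left(1 + 2 \cdot \frac{1849}{81}\right) \left(- \frac{1}{35111}\right) - - \frac{23107}{8938} = \frac{2}{3} \cdot \frac{9}{43} \left(1 + \frac{3698}{81}\right) \left(- \frac{1}{35111}\right) + \frac{23107}{8938} = \frac{2}{3} \cdot \frac{9}{43} \cdot \frac{3779}{81} \left(- \frac{1}{35111}\right) + \frac{23107}{8938} = \frac{7558}{1161} \left(- \frac{1}{35111}\right) + \frac{23107}{8938} = - \frac{7558}{40763871} + \frac{23107}{8938} = \frac{941863213793}{364347478998}$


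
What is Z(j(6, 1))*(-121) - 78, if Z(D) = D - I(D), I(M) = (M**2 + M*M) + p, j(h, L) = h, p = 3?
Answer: 8271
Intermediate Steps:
I(M) = 3 + 2*M**2 (I(M) = (M**2 + M*M) + 3 = (M**2 + M**2) + 3 = 2*M**2 + 3 = 3 + 2*M**2)
Z(D) = -3 + D - 2*D**2 (Z(D) = D - (3 + 2*D**2) = D + (-3 - 2*D**2) = -3 + D - 2*D**2)
Z(j(6, 1))*(-121) - 78 = (-3 + 6 - 2*6**2)*(-121) - 78 = (-3 + 6 - 2*36)*(-121) - 78 = (-3 + 6 - 72)*(-121) - 78 = -69*(-121) - 78 = 8349 - 78 = 8271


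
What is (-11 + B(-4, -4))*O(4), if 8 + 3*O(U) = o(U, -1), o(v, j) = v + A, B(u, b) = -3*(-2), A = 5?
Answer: -5/3 ≈ -1.6667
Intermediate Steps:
B(u, b) = 6
o(v, j) = 5 + v (o(v, j) = v + 5 = 5 + v)
O(U) = -1 + U/3 (O(U) = -8/3 + (5 + U)/3 = -8/3 + (5/3 + U/3) = -1 + U/3)
(-11 + B(-4, -4))*O(4) = (-11 + 6)*(-1 + (⅓)*4) = -5*(-1 + 4/3) = -5*⅓ = -5/3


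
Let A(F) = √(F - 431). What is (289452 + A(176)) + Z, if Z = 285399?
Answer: 574851 + I*√255 ≈ 5.7485e+5 + 15.969*I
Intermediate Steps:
A(F) = √(-431 + F)
(289452 + A(176)) + Z = (289452 + √(-431 + 176)) + 285399 = (289452 + √(-255)) + 285399 = (289452 + I*√255) + 285399 = 574851 + I*√255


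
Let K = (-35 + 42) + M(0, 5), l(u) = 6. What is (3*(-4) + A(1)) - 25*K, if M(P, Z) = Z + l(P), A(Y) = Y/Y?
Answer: -461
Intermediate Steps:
A(Y) = 1
M(P, Z) = 6 + Z (M(P, Z) = Z + 6 = 6 + Z)
K = 18 (K = (-35 + 42) + (6 + 5) = 7 + 11 = 18)
(3*(-4) + A(1)) - 25*K = (3*(-4) + 1) - 25*18 = (-12 + 1) - 450 = -11 - 450 = -461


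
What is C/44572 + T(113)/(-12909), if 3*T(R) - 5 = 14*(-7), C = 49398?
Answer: 319530257/287689974 ≈ 1.1107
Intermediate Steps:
T(R) = -31 (T(R) = 5/3 + (14*(-7))/3 = 5/3 + (1/3)*(-98) = 5/3 - 98/3 = -31)
C/44572 + T(113)/(-12909) = 49398/44572 - 31/(-12909) = 49398*(1/44572) - 31*(-1/12909) = 24699/22286 + 31/12909 = 319530257/287689974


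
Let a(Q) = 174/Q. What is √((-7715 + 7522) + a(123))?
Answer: I*√322055/41 ≈ 13.841*I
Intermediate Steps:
√((-7715 + 7522) + a(123)) = √((-7715 + 7522) + 174/123) = √(-193 + 174*(1/123)) = √(-193 + 58/41) = √(-7855/41) = I*√322055/41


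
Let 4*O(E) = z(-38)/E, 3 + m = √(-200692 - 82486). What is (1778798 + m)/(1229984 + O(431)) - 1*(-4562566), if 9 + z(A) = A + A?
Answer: 569111134077878/124734843 + 1724*I*√283178/2120492331 ≈ 4.5626e+6 + 0.00043264*I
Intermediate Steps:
z(A) = -9 + 2*A (z(A) = -9 + (A + A) = -9 + 2*A)
m = -3 + I*√283178 (m = -3 + √(-200692 - 82486) = -3 + √(-283178) = -3 + I*√283178 ≈ -3.0 + 532.14*I)
O(E) = -85/(4*E) (O(E) = ((-9 + 2*(-38))/E)/4 = ((-9 - 76)/E)/4 = (-85/E)/4 = -85/(4*E))
(1778798 + m)/(1229984 + O(431)) - 1*(-4562566) = (1778798 + (-3 + I*√283178))/(1229984 - 85/4/431) - 1*(-4562566) = (1778795 + I*√283178)/(1229984 - 85/4*1/431) + 4562566 = (1778795 + I*√283178)/(1229984 - 85/1724) + 4562566 = (1778795 + I*√283178)/(2120492331/1724) + 4562566 = (1778795 + I*√283178)*(1724/2120492331) + 4562566 = (180390740/124734843 + 1724*I*√283178/2120492331) + 4562566 = 569111134077878/124734843 + 1724*I*√283178/2120492331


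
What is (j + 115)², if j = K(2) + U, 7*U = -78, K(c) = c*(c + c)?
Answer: 613089/49 ≈ 12512.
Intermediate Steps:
K(c) = 2*c² (K(c) = c*(2*c) = 2*c²)
U = -78/7 (U = (⅐)*(-78) = -78/7 ≈ -11.143)
j = -22/7 (j = 2*2² - 78/7 = 2*4 - 78/7 = 8 - 78/7 = -22/7 ≈ -3.1429)
(j + 115)² = (-22/7 + 115)² = (783/7)² = 613089/49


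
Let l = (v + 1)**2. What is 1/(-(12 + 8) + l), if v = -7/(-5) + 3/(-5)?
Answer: -25/419 ≈ -0.059666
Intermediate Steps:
v = 4/5 (v = -7*(-1/5) + 3*(-1/5) = 7/5 - 3/5 = 4/5 ≈ 0.80000)
l = 81/25 (l = (4/5 + 1)**2 = (9/5)**2 = 81/25 ≈ 3.2400)
1/(-(12 + 8) + l) = 1/(-(12 + 8) + 81/25) = 1/(-1*20 + 81/25) = 1/(-20 + 81/25) = 1/(-419/25) = -25/419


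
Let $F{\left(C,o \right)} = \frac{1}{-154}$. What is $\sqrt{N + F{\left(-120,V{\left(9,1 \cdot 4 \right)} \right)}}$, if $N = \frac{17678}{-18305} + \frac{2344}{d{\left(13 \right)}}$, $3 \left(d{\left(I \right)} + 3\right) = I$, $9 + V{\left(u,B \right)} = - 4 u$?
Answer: $\frac{\sqrt{5815236356710}}{57530} \approx 41.917$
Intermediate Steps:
$V{\left(u,B \right)} = -9 - 4 u$
$d{\left(I \right)} = -3 + \frac{I}{3}$
$F{\left(C,o \right)} = - \frac{1}{154}$
$N = \frac{32162512}{18305}$ ($N = \frac{17678}{-18305} + \frac{2344}{-3 + \frac{1}{3} \cdot 13} = 17678 \left(- \frac{1}{18305}\right) + \frac{2344}{-3 + \frac{13}{3}} = - \frac{17678}{18305} + \frac{2344}{\frac{4}{3}} = - \frac{17678}{18305} + 2344 \cdot \frac{3}{4} = - \frac{17678}{18305} + 1758 = \frac{32162512}{18305} \approx 1757.0$)
$\sqrt{N + F{\left(-120,V{\left(9,1 \cdot 4 \right)} \right)}} = \sqrt{\frac{32162512}{18305} - \frac{1}{154}} = \sqrt{\frac{101081807}{57530}} = \frac{\sqrt{5815236356710}}{57530}$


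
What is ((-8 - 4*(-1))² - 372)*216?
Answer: -76896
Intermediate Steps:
((-8 - 4*(-1))² - 372)*216 = ((-8 + 4)² - 372)*216 = ((-4)² - 372)*216 = (16 - 372)*216 = -356*216 = -76896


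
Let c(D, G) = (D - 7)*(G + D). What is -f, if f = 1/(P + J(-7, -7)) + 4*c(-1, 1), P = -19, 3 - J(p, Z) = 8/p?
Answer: 7/104 ≈ 0.067308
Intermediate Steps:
J(p, Z) = 3 - 8/p
c(D, G) = (-7 + D)*(D + G)
f = -7/104 (f = 1/(-19 + (3 - 8/(-7))) + 4*((-1)² - 7*(-1) - 7*1 - 1*1) = 1/(-19 + (3 - 8*(-⅐))) + 4*(1 + 7 - 7 - 1) = 1/(-19 + (3 + 8/7)) + 4*0 = 1/(-19 + 29/7) + 0 = 1/(-104/7) + 0 = -7/104 + 0 = -7/104 ≈ -0.067308)
-f = -1*(-7/104) = 7/104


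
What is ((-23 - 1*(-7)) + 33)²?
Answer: 289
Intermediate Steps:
((-23 - 1*(-7)) + 33)² = ((-23 + 7) + 33)² = (-16 + 33)² = 17² = 289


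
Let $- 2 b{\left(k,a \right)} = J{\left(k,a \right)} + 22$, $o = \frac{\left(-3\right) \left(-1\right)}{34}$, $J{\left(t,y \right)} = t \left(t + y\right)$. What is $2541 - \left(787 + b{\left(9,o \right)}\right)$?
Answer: $\frac{122801}{68} \approx 1805.9$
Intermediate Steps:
$o = \frac{3}{34}$ ($o = 3 \cdot \frac{1}{34} = \frac{3}{34} \approx 0.088235$)
$b{\left(k,a \right)} = -11 - \frac{k \left(a + k\right)}{2}$ ($b{\left(k,a \right)} = - \frac{k \left(k + a\right) + 22}{2} = - \frac{k \left(a + k\right) + 22}{2} = - \frac{22 + k \left(a + k\right)}{2} = -11 - \frac{k \left(a + k\right)}{2}$)
$2541 - \left(787 + b{\left(9,o \right)}\right) = 2541 - \left(787 - \left(11 + \frac{9 \left(\frac{3}{34} + 9\right)}{2}\right)\right) = 2541 - \left(787 - \left(11 + \frac{9}{2} \cdot \frac{309}{34}\right)\right) = 2541 - \left(787 - \frac{3529}{68}\right) = 2541 - \frac{49987}{68} = \frac{122801}{68}$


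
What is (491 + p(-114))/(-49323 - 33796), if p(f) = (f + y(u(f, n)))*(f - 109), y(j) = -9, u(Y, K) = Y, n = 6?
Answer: -27920/83119 ≈ -0.33590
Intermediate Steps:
p(f) = (-109 + f)*(-9 + f) (p(f) = (f - 9)*(f - 109) = (-9 + f)*(-109 + f) = (-109 + f)*(-9 + f))
(491 + p(-114))/(-49323 - 33796) = (491 + (981 + (-114)² - 118*(-114)))/(-49323 - 33796) = (491 + (981 + 12996 + 13452))/(-83119) = (491 + 27429)*(-1/83119) = 27920*(-1/83119) = -27920/83119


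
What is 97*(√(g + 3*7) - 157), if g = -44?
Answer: -15229 + 97*I*√23 ≈ -15229.0 + 465.2*I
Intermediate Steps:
97*(√(g + 3*7) - 157) = 97*(√(-44 + 3*7) - 157) = 97*(√(-44 + 21) - 157) = 97*(√(-23) - 157) = 97*(I*√23 - 157) = 97*(-157 + I*√23) = -15229 + 97*I*√23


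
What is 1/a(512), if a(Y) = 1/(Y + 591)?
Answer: 1103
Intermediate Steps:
a(Y) = 1/(591 + Y)
1/a(512) = 1/(1/(591 + 512)) = 1/(1/1103) = 1103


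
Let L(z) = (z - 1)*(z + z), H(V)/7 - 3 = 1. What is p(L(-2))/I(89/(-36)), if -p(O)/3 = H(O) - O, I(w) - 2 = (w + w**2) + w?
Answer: -62208/4105 ≈ -15.154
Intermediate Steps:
H(V) = 28 (H(V) = 21 + 7*1 = 21 + 7 = 28)
L(z) = 2*z*(-1 + z) (L(z) = (-1 + z)*(2*z) = 2*z*(-1 + z))
I(w) = 2 + w**2 + 2*w (I(w) = 2 + ((w + w**2) + w) = 2 + (w**2 + 2*w) = 2 + w**2 + 2*w)
p(O) = -84 + 3*O (p(O) = -3*(28 - O) = -84 + 3*O)
p(L(-2))/I(89/(-36)) = (-84 + 3*(2*(-2)*(-1 - 2)))/(2 + (89/(-36))**2 + 2*(89/(-36))) = (-84 + 3*(2*(-2)*(-3)))/(2 + (89*(-1/36))**2 + 2*(89*(-1/36))) = (-84 + 3*12)/(2 + (-89/36)**2 + 2*(-89/36)) = (-84 + 36)/(2 + 7921/1296 - 89/18) = -48/4105/1296 = -48*1296/4105 = -62208/4105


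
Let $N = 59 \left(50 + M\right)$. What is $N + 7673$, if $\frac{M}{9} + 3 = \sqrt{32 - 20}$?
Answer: $9030 + 1062 \sqrt{3} \approx 10869.0$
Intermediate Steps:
$M = -27 + 18 \sqrt{3}$ ($M = -27 + 9 \sqrt{32 - 20} = -27 + 9 \sqrt{12} = -27 + 9 \cdot 2 \sqrt{3} = -27 + 18 \sqrt{3} \approx 4.1769$)
$N = 1357 + 1062 \sqrt{3}$ ($N = 59 \left(50 - \left(27 - 18 \sqrt{3}\right)\right) = 59 \left(23 + 18 \sqrt{3}\right) = 1357 + 1062 \sqrt{3} \approx 3196.4$)
$N + 7673 = \left(1357 + 1062 \sqrt{3}\right) + 7673 = 9030 + 1062 \sqrt{3}$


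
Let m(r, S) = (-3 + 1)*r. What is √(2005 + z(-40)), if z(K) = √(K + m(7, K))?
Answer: √(2005 + 3*I*√6) ≈ 44.777 + 0.08205*I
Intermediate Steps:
m(r, S) = -2*r
z(K) = √(-14 + K) (z(K) = √(K - 2*7) = √(K - 14) = √(-14 + K))
√(2005 + z(-40)) = √(2005 + √(-14 - 40)) = √(2005 + √(-54)) = √(2005 + 3*I*√6)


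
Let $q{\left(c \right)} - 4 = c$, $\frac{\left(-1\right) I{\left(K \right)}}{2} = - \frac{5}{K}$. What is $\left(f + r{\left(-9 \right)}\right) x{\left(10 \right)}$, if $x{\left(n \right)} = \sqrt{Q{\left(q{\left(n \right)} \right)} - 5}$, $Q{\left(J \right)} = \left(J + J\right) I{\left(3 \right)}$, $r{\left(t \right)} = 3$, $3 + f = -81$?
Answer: $- 27 \sqrt{795} \approx -761.29$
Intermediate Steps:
$I{\left(K \right)} = \frac{10}{K}$ ($I{\left(K \right)} = - 2 \left(- \frac{5}{K}\right) = \frac{10}{K}$)
$f = -84$ ($f = -3 - 81 = -84$)
$q{\left(c \right)} = 4 + c$
$Q{\left(J \right)} = \frac{20 J}{3}$ ($Q{\left(J \right)} = \left(J + J\right) \frac{10}{3} = 2 J 10 \cdot \frac{1}{3} = 2 J \frac{10}{3} = \frac{20 J}{3}$)
$x{\left(n \right)} = \sqrt{\frac{65}{3} + \frac{20 n}{3}}$ ($x{\left(n \right)} = \sqrt{\frac{20 \left(4 + n\right)}{3} - 5} = \sqrt{\left(\frac{80}{3} + \frac{20 n}{3}\right) - 5} = \sqrt{\frac{65}{3} + \frac{20 n}{3}}$)
$\left(f + r{\left(-9 \right)}\right) x{\left(10 \right)} = \left(-84 + 3\right) \frac{\sqrt{195 + 60 \cdot 10}}{3} = - 81 \frac{\sqrt{195 + 600}}{3} = - 81 \frac{\sqrt{795}}{3} = - 27 \sqrt{795}$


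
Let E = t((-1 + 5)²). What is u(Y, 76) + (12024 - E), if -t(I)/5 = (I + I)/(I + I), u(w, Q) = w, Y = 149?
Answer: 12178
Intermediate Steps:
t(I) = -5 (t(I) = -5*(I + I)/(I + I) = -5*2*I/(2*I) = -5*2*I*1/(2*I) = -5*1 = -5)
E = -5
u(Y, 76) + (12024 - E) = 149 + (12024 - 1*(-5)) = 149 + (12024 + 5) = 149 + 12029 = 12178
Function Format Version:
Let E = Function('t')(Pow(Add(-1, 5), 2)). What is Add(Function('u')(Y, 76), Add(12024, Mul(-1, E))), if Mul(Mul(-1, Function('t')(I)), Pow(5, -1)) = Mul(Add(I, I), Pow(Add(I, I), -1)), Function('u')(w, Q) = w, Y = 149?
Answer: 12178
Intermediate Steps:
Function('t')(I) = -5 (Function('t')(I) = Mul(-5, Mul(Add(I, I), Pow(Add(I, I), -1))) = Mul(-5, Mul(Mul(2, I), Pow(Mul(2, I), -1))) = Mul(-5, Mul(Mul(2, I), Mul(Rational(1, 2), Pow(I, -1)))) = Mul(-5, 1) = -5)
E = -5
Add(Function('u')(Y, 76), Add(12024, Mul(-1, E))) = Add(149, Add(12024, Mul(-1, -5))) = Add(149, Add(12024, 5)) = Add(149, 12029) = 12178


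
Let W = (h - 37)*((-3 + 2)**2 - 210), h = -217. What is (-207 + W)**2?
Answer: 2796188641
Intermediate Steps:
W = 53086 (W = (-217 - 37)*((-3 + 2)**2 - 210) = -254*((-1)**2 - 210) = -254*(1 - 210) = -254*(-209) = 53086)
(-207 + W)**2 = (-207 + 53086)**2 = 52879**2 = 2796188641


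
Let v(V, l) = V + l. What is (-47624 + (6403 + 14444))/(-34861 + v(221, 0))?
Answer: 26777/34640 ≈ 0.77301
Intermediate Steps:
(-47624 + (6403 + 14444))/(-34861 + v(221, 0)) = (-47624 + (6403 + 14444))/(-34861 + (221 + 0)) = (-47624 + 20847)/(-34861 + 221) = -26777/(-34640) = -26777*(-1/34640) = 26777/34640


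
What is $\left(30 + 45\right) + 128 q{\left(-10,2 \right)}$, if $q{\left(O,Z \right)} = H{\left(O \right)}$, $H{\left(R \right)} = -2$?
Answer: $-181$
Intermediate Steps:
$q{\left(O,Z \right)} = -2$
$\left(30 + 45\right) + 128 q{\left(-10,2 \right)} = \left(30 + 45\right) + 128 \left(-2\right) = 75 - 256 = -181$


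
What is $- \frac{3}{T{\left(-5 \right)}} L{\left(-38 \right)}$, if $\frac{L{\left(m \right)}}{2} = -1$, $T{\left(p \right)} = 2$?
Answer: $3$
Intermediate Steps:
$L{\left(m \right)} = -2$ ($L{\left(m \right)} = 2 \left(-1\right) = -2$)
$- \frac{3}{T{\left(-5 \right)}} L{\left(-38 \right)} = - \frac{3}{2} \left(-2\right) = \left(-3\right) \frac{1}{2} \left(-2\right) = \left(- \frac{3}{2}\right) \left(-2\right) = 3$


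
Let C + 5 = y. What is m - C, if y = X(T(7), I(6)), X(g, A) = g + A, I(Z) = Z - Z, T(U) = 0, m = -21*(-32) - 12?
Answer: 665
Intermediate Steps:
m = 660 (m = 672 - 12 = 660)
I(Z) = 0
X(g, A) = A + g
y = 0 (y = 0 + 0 = 0)
C = -5 (C = -5 + 0 = -5)
m - C = 660 - 1*(-5) = 660 + 5 = 665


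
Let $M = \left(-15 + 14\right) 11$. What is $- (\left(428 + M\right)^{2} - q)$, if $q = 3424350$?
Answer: $3250461$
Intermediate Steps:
$M = -11$ ($M = \left(-1\right) 11 = -11$)
$- (\left(428 + M\right)^{2} - q) = - (\left(428 - 11\right)^{2} - 3424350) = - (417^{2} - 3424350) = - (173889 - 3424350) = \left(-1\right) \left(-3250461\right) = 3250461$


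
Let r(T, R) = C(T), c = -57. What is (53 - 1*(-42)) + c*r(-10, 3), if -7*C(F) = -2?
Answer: 551/7 ≈ 78.714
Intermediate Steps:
C(F) = 2/7 (C(F) = -⅐*(-2) = 2/7)
r(T, R) = 2/7
(53 - 1*(-42)) + c*r(-10, 3) = (53 - 1*(-42)) - 57*2/7 = (53 + 42) - 114/7 = 95 - 114/7 = 551/7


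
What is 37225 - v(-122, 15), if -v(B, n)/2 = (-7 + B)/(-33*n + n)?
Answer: 2978043/80 ≈ 37226.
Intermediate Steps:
v(B, n) = (-7 + B)/(16*n) (v(B, n) = -2*(-7 + B)/(-33*n + n) = -2*(-7 + B)/((-32*n)) = -2*(-7 + B)*(-1/(32*n)) = -(-1)*(-7 + B)/(16*n) = (-7 + B)/(16*n))
37225 - v(-122, 15) = 37225 - (-7 - 122)/(16*15) = 37225 - (-129)/(16*15) = 37225 - 1*(-43/80) = 37225 + 43/80 = 2978043/80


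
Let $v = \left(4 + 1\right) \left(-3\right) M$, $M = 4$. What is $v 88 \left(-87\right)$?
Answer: $459360$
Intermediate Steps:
$v = -60$ ($v = \left(4 + 1\right) \left(-3\right) 4 = 5 \left(-3\right) 4 = \left(-15\right) 4 = -60$)
$v 88 \left(-87\right) = \left(-60\right) 88 \left(-87\right) = \left(-5280\right) \left(-87\right) = 459360$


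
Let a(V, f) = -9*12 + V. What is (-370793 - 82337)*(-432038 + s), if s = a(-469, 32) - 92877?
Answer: 238116189960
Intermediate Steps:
a(V, f) = -108 + V
s = -93454 (s = (-108 - 469) - 92877 = -577 - 92877 = -93454)
(-370793 - 82337)*(-432038 + s) = (-370793 - 82337)*(-432038 - 93454) = -453130*(-525492) = 238116189960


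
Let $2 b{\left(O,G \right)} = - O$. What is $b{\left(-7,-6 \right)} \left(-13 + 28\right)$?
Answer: $\frac{105}{2} \approx 52.5$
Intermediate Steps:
$b{\left(O,G \right)} = - \frac{O}{2}$ ($b{\left(O,G \right)} = \frac{\left(-1\right) O}{2} = - \frac{O}{2}$)
$b{\left(-7,-6 \right)} \left(-13 + 28\right) = \left(- \frac{1}{2}\right) \left(-7\right) \left(-13 + 28\right) = \frac{7}{2} \cdot 15 = \frac{105}{2}$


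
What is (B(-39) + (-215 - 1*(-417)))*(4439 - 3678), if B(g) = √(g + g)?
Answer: 153722 + 761*I*√78 ≈ 1.5372e+5 + 6721.0*I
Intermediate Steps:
B(g) = √2*√g (B(g) = √(2*g) = √2*√g)
(B(-39) + (-215 - 1*(-417)))*(4439 - 3678) = (√2*√(-39) + (-215 - 1*(-417)))*(4439 - 3678) = (√2*(I*√39) + (-215 + 417))*761 = (I*√78 + 202)*761 = (202 + I*√78)*761 = 153722 + 761*I*√78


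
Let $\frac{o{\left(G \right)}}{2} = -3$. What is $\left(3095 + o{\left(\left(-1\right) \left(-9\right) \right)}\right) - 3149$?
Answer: $-60$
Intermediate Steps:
$o{\left(G \right)} = -6$ ($o{\left(G \right)} = 2 \left(-3\right) = -6$)
$\left(3095 + o{\left(\left(-1\right) \left(-9\right) \right)}\right) - 3149 = \left(3095 - 6\right) - 3149 = 3089 - 3149 = -60$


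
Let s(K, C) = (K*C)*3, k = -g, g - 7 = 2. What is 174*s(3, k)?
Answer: -14094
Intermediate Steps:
g = 9 (g = 7 + 2 = 9)
k = -9 (k = -1*9 = -9)
s(K, C) = 3*C*K (s(K, C) = (C*K)*3 = 3*C*K)
174*s(3, k) = 174*(3*(-9)*3) = 174*(-81) = -14094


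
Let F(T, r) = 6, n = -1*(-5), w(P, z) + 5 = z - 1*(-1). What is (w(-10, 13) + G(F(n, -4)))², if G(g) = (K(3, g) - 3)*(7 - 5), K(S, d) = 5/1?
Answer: 169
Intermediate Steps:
w(P, z) = -4 + z (w(P, z) = -5 + (z - 1*(-1)) = -5 + (z + 1) = -5 + (1 + z) = -4 + z)
n = 5
K(S, d) = 5 (K(S, d) = 5*1 = 5)
G(g) = 4 (G(g) = (5 - 3)*(7 - 5) = 2*2 = 4)
(w(-10, 13) + G(F(n, -4)))² = ((-4 + 13) + 4)² = (9 + 4)² = 13² = 169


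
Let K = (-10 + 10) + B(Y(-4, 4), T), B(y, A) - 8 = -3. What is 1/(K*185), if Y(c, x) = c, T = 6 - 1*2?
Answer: 1/925 ≈ 0.0010811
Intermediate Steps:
T = 4 (T = 6 - 2 = 4)
B(y, A) = 5 (B(y, A) = 8 - 3 = 5)
K = 5 (K = (-10 + 10) + 5 = 0 + 5 = 5)
1/(K*185) = 1/(5*185) = 1/925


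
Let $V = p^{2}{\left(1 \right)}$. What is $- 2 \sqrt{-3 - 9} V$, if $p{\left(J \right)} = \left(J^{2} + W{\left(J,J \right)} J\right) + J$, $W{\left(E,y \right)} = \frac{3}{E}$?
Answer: $- 100 i \sqrt{3} \approx - 173.21 i$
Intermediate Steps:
$p{\left(J \right)} = 3 + J + J^{2}$ ($p{\left(J \right)} = \left(J^{2} + \frac{3}{J} J\right) + J = \left(J^{2} + 3\right) + J = \left(3 + J^{2}\right) + J = 3 + J + J^{2}$)
$V = 25$ ($V = \left(3 + 1 \left(1 + 1\right)\right)^{2} = \left(3 + 1 \cdot 2\right)^{2} = \left(3 + 2\right)^{2} = 5^{2} = 25$)
$- 2 \sqrt{-3 - 9} V = - 2 \sqrt{-3 - 9} \cdot 25 = - 2 \sqrt{-12} \cdot 25 = - 2 \cdot 2 i \sqrt{3} \cdot 25 = - 4 i \sqrt{3} \cdot 25 = - 100 i \sqrt{3}$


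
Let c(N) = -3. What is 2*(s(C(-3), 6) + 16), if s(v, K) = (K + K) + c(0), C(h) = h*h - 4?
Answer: 50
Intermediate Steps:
C(h) = -4 + h² (C(h) = h² - 4 = -4 + h²)
s(v, K) = -3 + 2*K (s(v, K) = (K + K) - 3 = 2*K - 3 = -3 + 2*K)
2*(s(C(-3), 6) + 16) = 2*((-3 + 2*6) + 16) = 2*((-3 + 12) + 16) = 2*(9 + 16) = 2*25 = 50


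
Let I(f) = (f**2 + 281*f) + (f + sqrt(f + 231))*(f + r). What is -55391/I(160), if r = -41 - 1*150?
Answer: -3633649600/4302984249 - 1717121*sqrt(391)/4302984249 ≈ -0.85234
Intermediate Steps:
r = -191 (r = -41 - 150 = -191)
I(f) = f**2 + 281*f + (-191 + f)*(f + sqrt(231 + f)) (I(f) = (f**2 + 281*f) + (f + sqrt(f + 231))*(f - 191) = (f**2 + 281*f) + (f + sqrt(231 + f))*(-191 + f) = (f**2 + 281*f) + (-191 + f)*(f + sqrt(231 + f)) = f**2 + 281*f + (-191 + f)*(f + sqrt(231 + f)))
-55391/I(160) = -55391/(-191*sqrt(231 + 160) + 2*160**2 + 90*160 + 160*sqrt(231 + 160)) = -55391/(-191*sqrt(391) + 2*25600 + 14400 + 160*sqrt(391)) = -55391/(-191*sqrt(391) + 51200 + 14400 + 160*sqrt(391)) = -55391/(65600 - 31*sqrt(391))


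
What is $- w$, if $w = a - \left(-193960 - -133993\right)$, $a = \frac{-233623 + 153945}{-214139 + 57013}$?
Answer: $- \frac{4711227260}{78563} \approx -59968.0$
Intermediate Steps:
$a = \frac{39839}{78563}$ ($a = - \frac{79678}{-157126} = \left(-79678\right) \left(- \frac{1}{157126}\right) = \frac{39839}{78563} \approx 0.5071$)
$w = \frac{4711227260}{78563}$ ($w = \frac{39839}{78563} - \left(-193960 - -133993\right) = \frac{39839}{78563} - \left(-193960 + 133993\right) = \frac{39839}{78563} - -59967 = \frac{39839}{78563} + 59967 = \frac{4711227260}{78563} \approx 59968.0$)
$- w = \left(-1\right) \frac{4711227260}{78563} = - \frac{4711227260}{78563}$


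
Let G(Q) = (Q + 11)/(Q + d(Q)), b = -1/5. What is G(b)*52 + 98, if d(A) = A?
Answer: -1306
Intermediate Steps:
b = -⅕ (b = -1*⅕ = -⅕ ≈ -0.20000)
G(Q) = (11 + Q)/(2*Q) (G(Q) = (Q + 11)/(Q + Q) = (11 + Q)/((2*Q)) = (11 + Q)*(1/(2*Q)) = (11 + Q)/(2*Q))
G(b)*52 + 98 = ((11 - ⅕)/(2*(-⅕)))*52 + 98 = ((½)*(-5)*(54/5))*52 + 98 = -27*52 + 98 = -1404 + 98 = -1306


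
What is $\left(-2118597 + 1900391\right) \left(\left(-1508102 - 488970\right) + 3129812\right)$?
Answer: $-247170664440$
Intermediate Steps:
$\left(-2118597 + 1900391\right) \left(\left(-1508102 - 488970\right) + 3129812\right) = - 218206 \left(-1997072 + 3129812\right) = \left(-218206\right) 1132740 = -247170664440$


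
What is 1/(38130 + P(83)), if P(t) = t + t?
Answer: 1/38296 ≈ 2.6112e-5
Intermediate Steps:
P(t) = 2*t
1/(38130 + P(83)) = 1/(38130 + 2*83) = 1/(38130 + 166) = 1/38296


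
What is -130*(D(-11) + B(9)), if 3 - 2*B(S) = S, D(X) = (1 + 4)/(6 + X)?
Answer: 520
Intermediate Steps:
D(X) = 5/(6 + X)
B(S) = 3/2 - S/2
-130*(D(-11) + B(9)) = -130*(5/(6 - 11) + (3/2 - ½*9)) = -130*(5/(-5) + (3/2 - 9/2)) = -130*(5*(-⅕) - 3) = -130*(-1 - 3) = -130*(-4) = 520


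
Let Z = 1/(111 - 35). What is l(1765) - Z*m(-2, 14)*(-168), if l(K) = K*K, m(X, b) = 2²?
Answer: 59189443/19 ≈ 3.1152e+6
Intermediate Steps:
m(X, b) = 4
Z = 1/76 ≈ 0.013158
l(K) = K²
l(1765) - Z*m(-2, 14)*(-168) = 1765² - (1/76)*4*(-168) = 3115225 - (-168)/19 = 3115225 - 1*(-168/19) = 3115225 + 168/19 = 59189443/19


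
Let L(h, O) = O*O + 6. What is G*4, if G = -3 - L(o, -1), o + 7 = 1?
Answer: -40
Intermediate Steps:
o = -6 (o = -7 + 1 = -6)
L(h, O) = 6 + O² (L(h, O) = O² + 6 = 6 + O²)
G = -10 (G = -3 - (6 + (-1)²) = -3 - (6 + 1) = -3 - 1*7 = -3 - 7 = -10)
G*4 = -10*4 = -40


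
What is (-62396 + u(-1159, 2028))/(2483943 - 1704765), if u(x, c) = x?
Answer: -21185/259726 ≈ -0.081567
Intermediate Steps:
(-62396 + u(-1159, 2028))/(2483943 - 1704765) = (-62396 - 1159)/(2483943 - 1704765) = -63555/779178 = -63555*1/779178 = -21185/259726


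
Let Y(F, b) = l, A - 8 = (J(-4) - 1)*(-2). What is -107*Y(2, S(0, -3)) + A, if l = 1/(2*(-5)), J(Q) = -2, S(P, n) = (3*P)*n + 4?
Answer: 247/10 ≈ 24.700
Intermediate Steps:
S(P, n) = 4 + 3*P*n (S(P, n) = 3*P*n + 4 = 4 + 3*P*n)
A = 14 (A = 8 + (-2 - 1)*(-2) = 8 - 3*(-2) = 8 + 6 = 14)
l = -⅒ (l = 1/(-10) = -⅒ ≈ -0.10000)
Y(F, b) = -⅒
-107*Y(2, S(0, -3)) + A = -107*(-⅒) + 14 = 107/10 + 14 = 247/10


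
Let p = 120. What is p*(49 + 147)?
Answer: 23520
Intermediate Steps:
p*(49 + 147) = 120*(49 + 147) = 120*196 = 23520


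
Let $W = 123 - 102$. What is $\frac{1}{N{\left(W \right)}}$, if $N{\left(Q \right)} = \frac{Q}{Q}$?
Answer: $1$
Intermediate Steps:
$W = 21$ ($W = 123 - 102 = 21$)
$N{\left(Q \right)} = 1$
$\frac{1}{N{\left(W \right)}} = 1^{-1} = 1$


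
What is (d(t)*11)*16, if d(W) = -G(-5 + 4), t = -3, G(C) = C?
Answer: 176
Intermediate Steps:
d(W) = 1 (d(W) = -(-5 + 4) = -1*(-1) = 1)
(d(t)*11)*16 = (1*11)*16 = 11*16 = 176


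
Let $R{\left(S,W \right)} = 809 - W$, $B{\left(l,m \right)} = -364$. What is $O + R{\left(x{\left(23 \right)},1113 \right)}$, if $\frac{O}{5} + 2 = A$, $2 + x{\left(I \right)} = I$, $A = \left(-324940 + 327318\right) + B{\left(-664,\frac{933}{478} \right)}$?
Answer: $9756$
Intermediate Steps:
$A = 2014$ ($A = \left(-324940 + 327318\right) - 364 = 2378 - 364 = 2014$)
$x{\left(I \right)} = -2 + I$
$O = 10060$ ($O = -10 + 5 \cdot 2014 = -10 + 10070 = 10060$)
$O + R{\left(x{\left(23 \right)},1113 \right)} = 10060 + \left(809 - 1113\right) = 10060 - 304 = 9756$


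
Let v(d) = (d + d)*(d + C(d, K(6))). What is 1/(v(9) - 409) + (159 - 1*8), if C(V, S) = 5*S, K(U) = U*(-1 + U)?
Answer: 370404/2453 ≈ 151.00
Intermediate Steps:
v(d) = 2*d*(150 + d) (v(d) = (d + d)*(d + 5*(6*(-1 + 6))) = (2*d)*(d + 5*(6*5)) = (2*d)*(d + 5*30) = (2*d)*(d + 150) = (2*d)*(150 + d) = 2*d*(150 + d))
1/(v(9) - 409) + (159 - 1*8) = 1/(2*9*(150 + 9) - 409) + (159 - 1*8) = 1/(2*9*159 - 409) + (159 - 8) = 1/(2862 - 409) + 151 = 1/2453 + 151 = 370404/2453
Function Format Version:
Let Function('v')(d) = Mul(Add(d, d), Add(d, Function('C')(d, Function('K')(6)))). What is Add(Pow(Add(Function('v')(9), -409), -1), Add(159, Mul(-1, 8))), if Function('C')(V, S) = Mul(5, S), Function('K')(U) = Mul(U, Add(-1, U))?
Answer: Rational(370404, 2453) ≈ 151.00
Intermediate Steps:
Function('v')(d) = Mul(2, d, Add(150, d)) (Function('v')(d) = Mul(Add(d, d), Add(d, Mul(5, Mul(6, Add(-1, 6))))) = Mul(Mul(2, d), Add(d, Mul(5, Mul(6, 5)))) = Mul(Mul(2, d), Add(d, Mul(5, 30))) = Mul(Mul(2, d), Add(d, 150)) = Mul(Mul(2, d), Add(150, d)) = Mul(2, d, Add(150, d)))
Add(Pow(Add(Function('v')(9), -409), -1), Add(159, Mul(-1, 8))) = Add(Pow(Add(Mul(2, 9, Add(150, 9)), -409), -1), Add(159, Mul(-1, 8))) = Add(Pow(Add(Mul(2, 9, 159), -409), -1), Add(159, -8)) = Add(Pow(Add(2862, -409), -1), 151) = Add(Pow(2453, -1), 151) = Add(Rational(1, 2453), 151) = Rational(370404, 2453)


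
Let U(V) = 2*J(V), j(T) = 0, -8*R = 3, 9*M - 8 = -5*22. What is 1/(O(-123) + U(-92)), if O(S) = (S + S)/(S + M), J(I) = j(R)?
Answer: 403/738 ≈ 0.54607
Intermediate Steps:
M = -34/3 (M = 8/9 + (-5*22)/9 = 8/9 + (⅑)*(-110) = 8/9 - 110/9 = -34/3 ≈ -11.333)
R = -3/8 (R = -⅛*3 = -3/8 ≈ -0.37500)
J(I) = 0
O(S) = 2*S/(-34/3 + S) (O(S) = (S + S)/(S - 34/3) = (2*S)/(-34/3 + S) = 2*S/(-34/3 + S))
U(V) = 0 (U(V) = 2*0 = 0)
1/(O(-123) + U(-92)) = 1/(6*(-123)/(-34 + 3*(-123)) + 0) = 1/(6*(-123)/(-34 - 369) + 0) = 1/(6*(-123)/(-403) + 0) = 1/(6*(-123)*(-1/403) + 0) = 1/(738/403 + 0) = 1/(738/403) = 403/738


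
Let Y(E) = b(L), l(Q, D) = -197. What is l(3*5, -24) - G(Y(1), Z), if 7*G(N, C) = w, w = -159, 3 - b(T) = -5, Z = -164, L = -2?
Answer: -1220/7 ≈ -174.29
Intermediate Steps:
b(T) = 8 (b(T) = 3 - 1*(-5) = 3 + 5 = 8)
Y(E) = 8
G(N, C) = -159/7 (G(N, C) = (1/7)*(-159) = -159/7)
l(3*5, -24) - G(Y(1), Z) = -197 - 1*(-159/7) = -197 + 159/7 = -1220/7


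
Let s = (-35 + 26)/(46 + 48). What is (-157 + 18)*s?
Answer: 1251/94 ≈ 13.309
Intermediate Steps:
s = -9/94 ≈ -0.095745
(-157 + 18)*s = (-157 + 18)*(-9/94) = -139*(-9/94) = 1251/94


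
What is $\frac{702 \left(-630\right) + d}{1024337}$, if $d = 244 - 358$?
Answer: $- \frac{442374}{1024337} \approx -0.43186$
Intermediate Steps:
$d = -114$ ($d = 244 - 358 = -114$)
$\frac{702 \left(-630\right) + d}{1024337} = \frac{702 \left(-630\right) - 114}{1024337} = \left(-442260 - 114\right) \frac{1}{1024337} = \left(-442374\right) \frac{1}{1024337} = - \frac{442374}{1024337}$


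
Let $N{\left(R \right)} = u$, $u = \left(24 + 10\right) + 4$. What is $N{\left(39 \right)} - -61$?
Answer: $99$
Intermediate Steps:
$u = 38$ ($u = 34 + 4 = 38$)
$N{\left(R \right)} = 38$
$N{\left(39 \right)} - -61 = 38 - -61 = 38 + 61 = 99$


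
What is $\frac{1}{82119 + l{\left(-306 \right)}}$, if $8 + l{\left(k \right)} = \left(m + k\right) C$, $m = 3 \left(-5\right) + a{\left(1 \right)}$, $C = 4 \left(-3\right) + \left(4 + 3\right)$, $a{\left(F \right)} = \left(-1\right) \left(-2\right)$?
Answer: $\frac{1}{83706} \approx 1.1947 \cdot 10^{-5}$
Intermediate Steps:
$a{\left(F \right)} = 2$
$C = -5$ ($C = -12 + 7 = -5$)
$m = -13$ ($m = 3 \left(-5\right) + 2 = -15 + 2 = -13$)
$l{\left(k \right)} = 57 - 5 k$ ($l{\left(k \right)} = -8 + \left(-13 + k\right) \left(-5\right) = -8 - \left(-65 + 5 k\right) = 57 - 5 k$)
$\frac{1}{82119 + l{\left(-306 \right)}} = \frac{1}{82119 + \left(57 - -1530\right)} = \frac{1}{82119 + \left(57 + 1530\right)} = \frac{1}{82119 + 1587} = \frac{1}{83706}$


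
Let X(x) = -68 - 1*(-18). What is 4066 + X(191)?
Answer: 4016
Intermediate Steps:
X(x) = -50 (X(x) = -68 + 18 = -50)
4066 + X(191) = 4066 - 50 = 4016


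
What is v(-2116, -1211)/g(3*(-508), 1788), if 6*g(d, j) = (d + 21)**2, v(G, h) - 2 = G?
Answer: -4228/753003 ≈ -0.0056149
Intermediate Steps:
v(G, h) = 2 + G
g(d, j) = (21 + d)**2/6 (g(d, j) = (d + 21)**2/6 = (21 + d)**2/6)
v(-2116, -1211)/g(3*(-508), 1788) = (2 - 2116)/(((21 + 3*(-508))**2/6)) = -2114*6/(21 - 1524)**2 = -2114/((1/6)*(-1503)**2) = -2114/((1/6)*2259009) = -2114/753003/2 = -2114*2/753003 = -4228/753003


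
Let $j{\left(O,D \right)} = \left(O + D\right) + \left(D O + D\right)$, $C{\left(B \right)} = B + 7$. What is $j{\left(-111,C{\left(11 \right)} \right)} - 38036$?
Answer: $-40109$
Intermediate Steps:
$C{\left(B \right)} = 7 + B$
$j{\left(O,D \right)} = O + 2 D + D O$ ($j{\left(O,D \right)} = \left(D + O\right) + \left(D + D O\right) = O + 2 D + D O$)
$j{\left(-111,C{\left(11 \right)} \right)} - 38036 = \left(-111 + 2 \left(7 + 11\right) + \left(7 + 11\right) \left(-111\right)\right) - 38036 = \left(-111 + 2 \cdot 18 + 18 \left(-111\right)\right) - 38036 = \left(-111 + 36 - 1998\right) - 38036 = -2073 - 38036 = -40109$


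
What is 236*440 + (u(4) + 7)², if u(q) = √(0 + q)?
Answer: 103921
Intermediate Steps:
u(q) = √q
236*440 + (u(4) + 7)² = 236*440 + (√4 + 7)² = 103840 + (2 + 7)² = 103840 + 9² = 103840 + 81 = 103921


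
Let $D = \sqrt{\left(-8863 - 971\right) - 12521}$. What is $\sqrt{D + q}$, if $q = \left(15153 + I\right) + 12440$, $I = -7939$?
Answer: $\sqrt{19654 + i \sqrt{22355}} \approx 140.19 + 0.5332 i$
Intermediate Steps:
$q = 19654$ ($q = \left(15153 - 7939\right) + 12440 = 7214 + 12440 = 19654$)
$D = i \sqrt{22355}$ ($D = \sqrt{\left(-8863 - 971\right) - 12521} = \sqrt{-9834 - 12521} = \sqrt{-22355} = i \sqrt{22355} \approx 149.52 i$)
$\sqrt{D + q} = \sqrt{i \sqrt{22355} + 19654} = \sqrt{19654 + i \sqrt{22355}}$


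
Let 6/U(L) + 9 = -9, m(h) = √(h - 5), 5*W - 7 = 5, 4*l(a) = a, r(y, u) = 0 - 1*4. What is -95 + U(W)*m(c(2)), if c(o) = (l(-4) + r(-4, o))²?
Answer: -95 - 2*√5/3 ≈ -96.491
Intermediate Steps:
r(y, u) = -4 (r(y, u) = 0 - 4 = -4)
l(a) = a/4
W = 12/5 (W = 7/5 + (⅕)*5 = 7/5 + 1 = 12/5 ≈ 2.4000)
c(o) = 25 (c(o) = ((¼)*(-4) - 4)² = (-1 - 4)² = (-5)² = 25)
m(h) = √(-5 + h)
U(L) = -⅓ (U(L) = 6/(-9 - 9) = 6/(-18) = 6*(-1/18) = -⅓)
-95 + U(W)*m(c(2)) = -95 - √(-5 + 25)/3 = -95 - 2*√5/3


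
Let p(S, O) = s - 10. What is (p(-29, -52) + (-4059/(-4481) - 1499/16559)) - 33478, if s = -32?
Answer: -2487152968118/74200879 ≈ -33519.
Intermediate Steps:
p(S, O) = -42 (p(S, O) = -32 - 10 = -42)
(p(-29, -52) + (-4059/(-4481) - 1499/16559)) - 33478 = (-42 + (-4059/(-4481) - 1499/16559)) - 33478 = (-42 + (-4059*(-1/4481) - 1499*1/16559)) - 33478 = (-42 + (4059/4481 - 1499/16559)) - 33478 = (-42 + 60495962/74200879) - 33478 = -3055940956/74200879 - 33478 = -2487152968118/74200879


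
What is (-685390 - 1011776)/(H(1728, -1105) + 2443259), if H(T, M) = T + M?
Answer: -848583/1221941 ≈ -0.69446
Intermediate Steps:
H(T, M) = M + T
(-685390 - 1011776)/(H(1728, -1105) + 2443259) = (-685390 - 1011776)/((-1105 + 1728) + 2443259) = -1697166/(623 + 2443259) = -1697166/2443882 = -1697166*1/2443882 = -848583/1221941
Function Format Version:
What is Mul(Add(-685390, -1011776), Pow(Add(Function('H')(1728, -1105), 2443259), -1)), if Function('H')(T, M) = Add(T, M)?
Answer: Rational(-848583, 1221941) ≈ -0.69446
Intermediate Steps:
Function('H')(T, M) = Add(M, T)
Mul(Add(-685390, -1011776), Pow(Add(Function('H')(1728, -1105), 2443259), -1)) = Mul(Add(-685390, -1011776), Pow(Add(Add(-1105, 1728), 2443259), -1)) = Mul(-1697166, Pow(Add(623, 2443259), -1)) = Mul(-1697166, Pow(2443882, -1)) = Mul(-1697166, Rational(1, 2443882)) = Rational(-848583, 1221941)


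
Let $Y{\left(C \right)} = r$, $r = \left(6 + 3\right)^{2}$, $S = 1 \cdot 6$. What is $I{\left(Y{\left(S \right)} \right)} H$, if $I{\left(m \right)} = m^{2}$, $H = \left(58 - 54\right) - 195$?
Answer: $-1253151$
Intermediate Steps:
$H = -191$ ($H = \left(58 - 54\right) - 195 = 4 - 195 = -191$)
$S = 6$
$r = 81$ ($r = 9^{2} = 81$)
$Y{\left(C \right)} = 81$
$I{\left(Y{\left(S \right)} \right)} H = 81^{2} \left(-191\right) = 6561 \left(-191\right) = -1253151$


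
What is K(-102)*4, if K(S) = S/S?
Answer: 4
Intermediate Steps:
K(S) = 1
K(-102)*4 = 1*4 = 4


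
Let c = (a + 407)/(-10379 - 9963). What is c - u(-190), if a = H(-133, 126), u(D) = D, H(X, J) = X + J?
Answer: 1932290/10171 ≈ 189.98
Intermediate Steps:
H(X, J) = J + X
a = -7 (a = 126 - 133 = -7)
c = -200/10171 (c = (-7 + 407)/(-10379 - 9963) = 400/(-20342) = 400*(-1/20342) = -200/10171 ≈ -0.019664)
c - u(-190) = -200/10171 - 1*(-190) = -200/10171 + 190 = 1932290/10171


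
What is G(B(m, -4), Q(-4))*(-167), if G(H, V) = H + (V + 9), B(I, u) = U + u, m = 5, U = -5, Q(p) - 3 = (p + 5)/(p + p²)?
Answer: -6179/12 ≈ -514.92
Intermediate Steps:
Q(p) = 3 + (5 + p)/(p + p²) (Q(p) = 3 + (p + 5)/(p + p²) = 3 + (5 + p)/(p + p²))
B(I, u) = -5 + u
G(H, V) = 9 + H + V (G(H, V) = H + (9 + V) = 9 + H + V)
G(B(m, -4), Q(-4))*(-167) = (9 + (-5 - 4) + (5 + 3*(-4)² + 4*(-4))/((-4)*(1 - 4)))*(-167) = (9 - 9 - ¼*(5 + 3*16 - 16)/(-3))*(-167) = (9 - 9 - ¼*(-⅓)*(5 + 48 - 16))*(-167) = (9 - 9 - ¼*(-⅓)*37)*(-167) = (9 - 9 + 37/12)*(-167) = (37/12)*(-167) = -6179/12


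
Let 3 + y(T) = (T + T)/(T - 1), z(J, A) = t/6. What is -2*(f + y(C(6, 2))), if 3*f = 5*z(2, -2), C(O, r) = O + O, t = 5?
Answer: -113/99 ≈ -1.1414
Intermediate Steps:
C(O, r) = 2*O
z(J, A) = 5/6
y(T) = -3 + 2*T/(-1 + T) (y(T) = -3 + (T + T)/(T - 1) = -3 + (2*T)/(-1 + T) = -3 + 2*T/(-1 + T))
f = 25/18 (f = (5*(5/6))/3 = (1/3)*(25/6) = 25/18 ≈ 1.3889)
-2*(f + y(C(6, 2))) = -2*(25/18 + (3 - 2*6)/(-1 + 2*6)) = -2*(25/18 + (3 - 1*12)/(-1 + 12)) = -2*(25/18 + (3 - 12)/11) = -2*(25/18 + (1/11)*(-9)) = -2*(25/18 - 9/11) = -2*113/198 = -113/99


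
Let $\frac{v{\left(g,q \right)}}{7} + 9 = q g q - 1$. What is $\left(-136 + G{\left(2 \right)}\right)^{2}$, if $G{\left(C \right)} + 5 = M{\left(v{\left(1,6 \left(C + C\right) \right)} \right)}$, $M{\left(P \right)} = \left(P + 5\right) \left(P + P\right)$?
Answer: $988119428690689$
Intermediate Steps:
$v{\left(g,q \right)} = -70 + 7 g q^{2}$ ($v{\left(g,q \right)} = -63 + 7 \left(q g q - 1\right) = -63 + 7 \left(g q q - 1\right) = -63 + 7 \left(g q^{2} - 1\right) = -63 + 7 \left(-1 + g q^{2}\right) = -63 + \left(-7 + 7 g q^{2}\right) = -70 + 7 g q^{2}$)
$M{\left(P \right)} = 2 P \left(5 + P\right)$ ($M{\left(P \right)} = \left(5 + P\right) 2 P = 2 P \left(5 + P\right)$)
$G{\left(C \right)} = -5 + 2 \left(-70 + 1008 C^{2}\right) \left(-65 + 1008 C^{2}\right)$ ($G{\left(C \right)} = -5 + 2 \left(-70 + 7 \cdot 1 \left(6 \left(C + C\right)\right)^{2}\right) \left(5 + \left(-70 + 7 \cdot 1 \left(6 \left(C + C\right)\right)^{2}\right)\right) = -5 + 2 \left(-70 + 7 \cdot 1 \left(6 \cdot 2 C\right)^{2}\right) \left(5 + \left(-70 + 7 \cdot 1 \left(6 \cdot 2 C\right)^{2}\right)\right) = -5 + 2 \left(-70 + 7 \cdot 1 \left(12 C\right)^{2}\right) \left(5 + \left(-70 + 7 \cdot 1 \left(12 C\right)^{2}\right)\right) = -5 + 2 \left(-70 + 7 \cdot 1 \cdot 144 C^{2}\right) \left(5 + \left(-70 + 7 \cdot 1 \cdot 144 C^{2}\right)\right) = -5 + 2 \left(-70 + 1008 C^{2}\right) \left(5 + \left(-70 + 1008 C^{2}\right)\right) = -5 + 2 \left(-70 + 1008 C^{2}\right) \left(-65 + 1008 C^{2}\right)$)
$\left(-136 + G{\left(2 \right)}\right)^{2} = \left(-136 + \left(9095 - 272160 \cdot 2^{2} + 2032128 \cdot 2^{4}\right)\right)^{2} = \left(-136 + \left(9095 - 1088640 + 2032128 \cdot 16\right)\right)^{2} = \left(-136 + \left(9095 - 1088640 + 32514048\right)\right)^{2} = \left(-136 + 31434503\right)^{2} = 31434367^{2} = 988119428690689$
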